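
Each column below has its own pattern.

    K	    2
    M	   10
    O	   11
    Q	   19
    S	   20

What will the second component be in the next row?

Letter goes K, M, O, Q, S → U (letters move forward 2 places in the alphabet).
Second component goes 2, 10, 11, 19, 20 → 28 (alternating steps +8, +1, +8, +1, …).

28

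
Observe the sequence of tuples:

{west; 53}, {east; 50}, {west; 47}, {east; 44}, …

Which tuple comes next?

Direction: alternates west ↔ east; west, east, west, east → west.
Second part — −3 each step: 53, 50, 47, 44 → 41.
Combining the parts gives {west; 41}.

{west; 41}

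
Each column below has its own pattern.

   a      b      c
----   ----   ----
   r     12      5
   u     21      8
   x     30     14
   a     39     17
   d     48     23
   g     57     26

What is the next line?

j  66  32

Column a goes r, u, x, a, d, g → j (letters move forward 3 places in the alphabet, wrapping Z→A).
Column b goes 12, 21, 30, 39, 48, 57 → 66 (+9 each step).
For the column c, alternating steps +3, +6, +3, +6, …: 5, 8, 14, 17, 23, 26 → 32.
Putting it together: j  66  32.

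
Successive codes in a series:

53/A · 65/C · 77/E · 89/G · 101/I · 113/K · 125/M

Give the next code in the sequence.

For the first component, +12 each step: 53, 65, 77, 89, 101, 113, 125 → 137.
Letter: letters move forward 2 places in the alphabet; A, C, E, G, I, K, M → O.
Putting it together: 137/O.

137/O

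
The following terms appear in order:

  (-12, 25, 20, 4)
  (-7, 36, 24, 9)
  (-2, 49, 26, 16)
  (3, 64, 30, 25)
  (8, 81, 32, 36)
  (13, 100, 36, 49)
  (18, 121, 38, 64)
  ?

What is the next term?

First part — +5 each step: -12, -7, -2, 3, 8, 13, 18 → 23.
For the second part, perfect squares: 5², 6², 7², …: 25, 36, 49, 64, 81, 100, 121 → 144.
Third part: alternating steps +4, +2, +4, +2, …; 20, 24, 26, 30, 32, 36, 38 → 42.
Fourth part: perfect squares: 2², 3², 4², …, so 4, 9, 16, 25, 36, 49, 64 → 81.
Combining the parts gives (23, 144, 42, 81).

(23, 144, 42, 81)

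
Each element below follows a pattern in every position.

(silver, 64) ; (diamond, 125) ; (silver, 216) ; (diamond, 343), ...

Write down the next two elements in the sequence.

(silver, 512), (diamond, 729)

Rank: alternates silver ↔ diamond; silver, diamond, silver, diamond → silver → diamond.
For the second component, perfect cubes: 4³, 5³, 6³, …: 64, 125, 216, 343 → 512 → 729.
So the next two elements are (silver, 512) and (diamond, 729).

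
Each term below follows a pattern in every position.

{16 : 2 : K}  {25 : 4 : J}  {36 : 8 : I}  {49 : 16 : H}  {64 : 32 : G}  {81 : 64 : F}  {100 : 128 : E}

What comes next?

{121 : 256 : D}

First component goes 16, 25, 36, 49, 64, 81, 100 → 121 (perfect squares: 4², 5², 6², …).
Second component: ×2 each step; 2, 4, 8, 16, 32, 64, 128 → 256.
Letter: letters move back 1 place in the alphabet, so K, J, I, H, G, F, E → D.
So the next term is {121 : 256 : D}.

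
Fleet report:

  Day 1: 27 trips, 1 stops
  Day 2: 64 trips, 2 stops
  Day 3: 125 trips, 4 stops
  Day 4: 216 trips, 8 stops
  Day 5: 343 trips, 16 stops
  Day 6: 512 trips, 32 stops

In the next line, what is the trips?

729

Trips goes 27, 64, 125, 216, 343, 512 → 729 (perfect cubes: 3³, 4³, 5³, …).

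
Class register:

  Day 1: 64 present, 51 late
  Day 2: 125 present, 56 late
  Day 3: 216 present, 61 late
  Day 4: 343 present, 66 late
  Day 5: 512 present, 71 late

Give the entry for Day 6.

Present goes 64, 125, 216, 343, 512 → 729 (perfect cubes: 4³, 5³, 6³, …).
Late — +5 each step: 51, 56, 61, 66, 71 → 76.
Combining the parts gives 729 present, 76 late.

729 present, 76 late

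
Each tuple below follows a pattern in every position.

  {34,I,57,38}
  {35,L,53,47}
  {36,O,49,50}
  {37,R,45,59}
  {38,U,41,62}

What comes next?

{39,X,37,71}

First component — +1 each step: 34, 35, 36, 37, 38 → 39.
Letter: letters move forward 3 places in the alphabet, so I, L, O, R, U → X.
Third component goes 57, 53, 49, 45, 41 → 37 (−4 each step).
Fourth component: alternating steps +9, +3, +9, +3, …; 38, 47, 50, 59, 62 → 71.
Combining the parts gives {39,X,37,71}.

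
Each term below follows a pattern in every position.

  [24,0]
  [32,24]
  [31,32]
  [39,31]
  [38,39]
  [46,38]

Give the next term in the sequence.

First entry — alternating steps +8, −1, +8, −1, …: 24, 32, 31, 39, 38, 46 → 45.
Second entry goes 0, 24, 32, 31, 39, 38 → 46 (always the previous value of the first entry).
So the next term is [45,46].

[45,46]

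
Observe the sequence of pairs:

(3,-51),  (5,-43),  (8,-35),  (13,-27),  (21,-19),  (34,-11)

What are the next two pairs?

First part: each term is the sum of the two before it, so 3, 5, 8, 13, 21, 34 → 55 → 89.
Second part goes -51, -43, -35, -27, -19, -11 → -3 → 5 (+8 each step).
Putting the parts together: (55,-3) and then (89,5).

(55,-3), (89,5)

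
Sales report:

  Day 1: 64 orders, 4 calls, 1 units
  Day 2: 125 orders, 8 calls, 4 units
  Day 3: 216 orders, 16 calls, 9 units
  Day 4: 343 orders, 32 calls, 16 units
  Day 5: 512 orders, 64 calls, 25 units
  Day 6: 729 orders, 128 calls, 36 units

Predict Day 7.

Orders: perfect cubes: 4³, 5³, 6³, …; 64, 125, 216, 343, 512, 729 → 1000.
For the calls, ×2 each step: 4, 8, 16, 32, 64, 128 → 256.
Units goes 1, 4, 9, 16, 25, 36 → 49 (perfect squares: 1², 2², 3², …).
So the next line is 1000 orders, 256 calls, 49 units.

1000 orders, 256 calls, 49 units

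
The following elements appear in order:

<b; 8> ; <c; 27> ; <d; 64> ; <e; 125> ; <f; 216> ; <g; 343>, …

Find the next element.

For the letter, letters move forward 1 place in the alphabet: b, c, d, e, f, g → h.
Second part goes 8, 27, 64, 125, 216, 343 → 512 (perfect cubes: 2³, 3³, 4³, …).
So the next element is <h; 512>.

<h; 512>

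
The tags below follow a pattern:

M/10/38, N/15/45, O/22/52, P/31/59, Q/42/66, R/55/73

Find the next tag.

S/70/80

Letter: letters move forward 1 place in the alphabet, so M, N, O, P, Q, R → S.
For the second component, differences are 5, 7, 9, … (increasing by 2 each time): 10, 15, 22, 31, 42, 55 → 70.
For the third component, +7 each step: 38, 45, 52, 59, 66, 73 → 80.
Combining the parts gives S/70/80.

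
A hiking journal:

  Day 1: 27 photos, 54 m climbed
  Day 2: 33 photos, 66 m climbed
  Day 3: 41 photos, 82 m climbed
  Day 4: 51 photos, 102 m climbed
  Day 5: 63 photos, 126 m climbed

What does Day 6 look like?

77 photos, 154 m climbed

Photos: differences are 6, 8, 10, … (increasing by 2 each time), so 27, 33, 41, 51, 63 → 77.
M climbed: 54, 66, 82, 102, 126 → 154 (always 2 × the photos).
Combining the parts gives 77 photos, 154 m climbed.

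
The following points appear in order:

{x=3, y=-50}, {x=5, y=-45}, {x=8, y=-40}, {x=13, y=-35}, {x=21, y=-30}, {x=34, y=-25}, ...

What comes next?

X — each term is the sum of the two before it: 3, 5, 8, 13, 21, 34 → 55.
Y: +5 each step; -50, -45, -40, -35, -30, -25 → -20.
So the next point is {x=55, y=-20}.

{x=55, y=-20}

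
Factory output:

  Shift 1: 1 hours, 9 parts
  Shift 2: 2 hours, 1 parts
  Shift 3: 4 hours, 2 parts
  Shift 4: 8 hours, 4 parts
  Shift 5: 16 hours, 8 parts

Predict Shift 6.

32 hours, 16 parts

Hours: ×2 each step; 1, 2, 4, 8, 16 → 32.
Parts: always the previous value of the hours; 9, 1, 2, 4, 8 → 16.
So the next row is 32 hours, 16 parts.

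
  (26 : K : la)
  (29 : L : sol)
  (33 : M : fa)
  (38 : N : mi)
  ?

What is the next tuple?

(44 : O : re)

For the first value, differences are 3, 4, 5, … (increasing by 1 each time): 26, 29, 33, 38 → 44.
Letter goes K, L, M, N → O (letters move forward 1 place in the alphabet).
Note: la, sol, fa, mi → re (runs backward through the solfège scale do→ti).
Combining the parts gives (44 : O : re).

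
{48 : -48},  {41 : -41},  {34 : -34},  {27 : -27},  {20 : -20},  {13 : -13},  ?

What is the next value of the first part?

First part: −7 each step; 48, 41, 34, 27, 20, 13 → 6.

6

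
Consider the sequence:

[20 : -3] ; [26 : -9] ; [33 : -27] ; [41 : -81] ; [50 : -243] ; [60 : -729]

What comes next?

For the first slot, differences are 6, 7, 8, … (increasing by 1 each time): 20, 26, 33, 41, 50, 60 → 71.
Second slot — ×3 each step: -3, -9, -27, -81, -243, -729 → -2187.
Putting it together: [71 : -2187].

[71 : -2187]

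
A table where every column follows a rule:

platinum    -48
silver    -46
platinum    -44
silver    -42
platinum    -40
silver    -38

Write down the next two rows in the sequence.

platinum  -36; silver  -34

Metal: alternates platinum ↔ silver; platinum, silver, platinum, silver, platinum, silver → platinum → silver.
Second component — +2 each step: -48, -46, -44, -42, -40, -38 → -36 → -34.
So the next two rows are platinum  -36 and silver  -34.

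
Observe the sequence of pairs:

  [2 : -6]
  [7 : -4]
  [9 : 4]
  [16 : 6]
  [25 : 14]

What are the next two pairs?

[41 : 16], [66 : 24]

For the first component, each term is the sum of the two before it: 2, 7, 9, 16, 25 → 41 → 66.
Second component: -6, -4, 4, 6, 14 → 16 → 24 (alternating steps +2, +8, +2, +8, …).
Putting the parts together: [41 : 16] and then [66 : 24].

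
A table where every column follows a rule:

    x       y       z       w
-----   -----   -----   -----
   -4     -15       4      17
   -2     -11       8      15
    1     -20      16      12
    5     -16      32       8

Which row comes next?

10  -25  64  3

Column x: differences are 2, 3, 4, … (increasing by 1 each time); -4, -2, 1, 5 → 10.
Column y goes -15, -11, -20, -16 → -25 (alternating steps +4, −9, +4, −9, …).
Column z goes 4, 8, 16, 32 → 64 (×2 each step).
For the column w, together with the column x always sums to 13: 17, 15, 12, 8 → 3.
So the next row is 10  -25  64  3.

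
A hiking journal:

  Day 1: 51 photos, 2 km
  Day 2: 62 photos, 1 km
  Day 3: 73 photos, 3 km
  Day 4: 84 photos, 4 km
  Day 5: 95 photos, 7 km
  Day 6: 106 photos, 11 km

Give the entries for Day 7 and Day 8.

Photos: +11 each step, so 51, 62, 73, 84, 95, 106 → 117 → 128.
Km: 2, 1, 3, 4, 7, 11 → 18 → 29 (each term is the sum of the two before it).
Putting the parts together: 117 photos, 18 km and then 128 photos, 29 km.

117 photos, 18 km; 128 photos, 29 km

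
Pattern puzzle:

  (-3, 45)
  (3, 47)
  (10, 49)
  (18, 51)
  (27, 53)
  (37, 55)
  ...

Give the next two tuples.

First entry: differences are 6, 7, 8, … (increasing by 1 each time); -3, 3, 10, 18, 27, 37 → 48 → 60.
Second entry: 45, 47, 49, 51, 53, 55 → 57 → 59 (+2 each step).
Putting the parts together: (48, 57) and then (60, 59).

(48, 57), (60, 59)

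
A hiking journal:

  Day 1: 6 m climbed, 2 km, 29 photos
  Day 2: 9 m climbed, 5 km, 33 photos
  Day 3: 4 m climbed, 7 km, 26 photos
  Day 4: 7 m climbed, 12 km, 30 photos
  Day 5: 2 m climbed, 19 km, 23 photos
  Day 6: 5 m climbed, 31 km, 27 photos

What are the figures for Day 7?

0 m climbed, 50 km, 20 photos

For the m climbed, alternating steps +3, −5, +3, −5, …: 6, 9, 4, 7, 2, 5 → 0.
For the km, each term is the sum of the two before it: 2, 5, 7, 12, 19, 31 → 50.
Photos — alternating steps +4, −7, +4, −7, …: 29, 33, 26, 30, 23, 27 → 20.
So the next row is 0 m climbed, 50 km, 20 photos.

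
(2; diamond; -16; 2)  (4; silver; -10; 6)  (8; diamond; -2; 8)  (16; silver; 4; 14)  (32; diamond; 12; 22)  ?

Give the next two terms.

(64; silver; 18; 36), (128; diamond; 26; 58)

First value: ×2 each step, so 2, 4, 8, 16, 32 → 64 → 128.
Rank: alternates diamond ↔ silver, so diamond, silver, diamond, silver, diamond → silver → diamond.
Third value: alternating steps +6, +8, +6, +8, …, so -16, -10, -2, 4, 12 → 18 → 26.
For the fourth value, each term is the sum of the two before it: 2, 6, 8, 14, 22 → 36 → 58.
So the next two terms are (64; silver; 18; 36) and (128; diamond; 26; 58).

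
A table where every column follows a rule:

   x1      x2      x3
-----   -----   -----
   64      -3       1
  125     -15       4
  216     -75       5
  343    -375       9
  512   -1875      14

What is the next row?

Column x1: perfect cubes: 4³, 5³, 6³, …, so 64, 125, 216, 343, 512 → 729.
For the column x2, ×5 each step: -3, -15, -75, -375, -1875 → -9375.
Column x3: each term is the sum of the two before it, so 1, 4, 5, 9, 14 → 23.
So the next row is 729  -9375  23.

729  -9375  23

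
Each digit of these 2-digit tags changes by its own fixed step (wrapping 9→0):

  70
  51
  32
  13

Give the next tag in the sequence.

94

First digit: −2 each step, mod 10; 7, 5, 3, 1 → 9.
Second digit: +1 each step, mod 10; 0, 1, 2, 3 → 4.
Putting it together: 94.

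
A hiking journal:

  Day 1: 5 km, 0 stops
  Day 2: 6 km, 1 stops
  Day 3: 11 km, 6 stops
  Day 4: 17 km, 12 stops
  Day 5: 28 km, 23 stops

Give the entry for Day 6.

Km: 5, 6, 11, 17, 28 → 45 (each term is the sum of the two before it).
Stops — always 5 less than the km: 0, 1, 6, 12, 23 → 40.
So the next line is 45 km, 40 stops.

45 km, 40 stops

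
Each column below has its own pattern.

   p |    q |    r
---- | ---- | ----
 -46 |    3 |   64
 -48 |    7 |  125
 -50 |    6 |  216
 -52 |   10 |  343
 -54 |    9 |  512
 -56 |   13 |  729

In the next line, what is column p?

Column p goes -46, -48, -50, -52, -54, -56 → -58 (−2 each step).

-58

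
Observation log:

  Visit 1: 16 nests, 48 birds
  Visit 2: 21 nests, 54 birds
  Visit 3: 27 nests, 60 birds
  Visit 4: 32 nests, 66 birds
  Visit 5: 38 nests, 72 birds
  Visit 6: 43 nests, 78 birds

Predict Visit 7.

49 nests, 84 birds

For the nests, alternating steps +5, +6, +5, +6, …: 16, 21, 27, 32, 38, 43 → 49.
Birds: +6 each step, so 48, 54, 60, 66, 72, 78 → 84.
So the next row is 49 nests, 84 birds.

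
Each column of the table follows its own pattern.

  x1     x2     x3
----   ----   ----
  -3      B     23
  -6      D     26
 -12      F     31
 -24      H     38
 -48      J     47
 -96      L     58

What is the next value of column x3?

71

For the column x3, differences are 3, 5, 7, … (increasing by 2 each time): 23, 26, 31, 38, 47, 58 → 71.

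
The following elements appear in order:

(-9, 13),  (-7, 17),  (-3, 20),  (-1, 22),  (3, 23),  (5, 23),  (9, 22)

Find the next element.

(11, 20)

First part — alternating steps +2, +4, +2, +4, …: -9, -7, -3, -1, 3, 5, 9 → 11.
Second part: differences are 4, 3, 2, … (decreasing by 1 each time); 13, 17, 20, 22, 23, 23, 22 → 20.
Putting it together: (11, 20).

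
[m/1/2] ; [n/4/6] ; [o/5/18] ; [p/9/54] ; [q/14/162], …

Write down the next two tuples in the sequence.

Letter: letters move forward 1 place in the alphabet, so m, n, o, p, q → r → s.
Second value: each term is the sum of the two before it; 1, 4, 5, 9, 14 → 23 → 37.
Third value — ×3 each step: 2, 6, 18, 54, 162 → 486 → 1458.
Putting the parts together: [r/23/486] and then [s/37/1458].

[r/23/486], [s/37/1458]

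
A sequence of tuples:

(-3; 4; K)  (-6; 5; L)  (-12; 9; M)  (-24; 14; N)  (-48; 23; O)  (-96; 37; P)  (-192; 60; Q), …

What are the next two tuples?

(-384; 97; R), (-768; 157; S)

First coordinate goes -3, -6, -12, -24, -48, -96, -192 → -384 → -768 (×2 each step).
Second coordinate: each term is the sum of the two before it; 4, 5, 9, 14, 23, 37, 60 → 97 → 157.
Letter — letters move forward 1 place in the alphabet: K, L, M, N, O, P, Q → R → S.
Putting the parts together: (-384; 97; R) and then (-768; 157; S).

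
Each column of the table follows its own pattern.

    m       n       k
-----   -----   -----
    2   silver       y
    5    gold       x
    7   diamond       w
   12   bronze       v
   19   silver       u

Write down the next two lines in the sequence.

31  gold  t; 50  diamond  s

Column m — each term is the sum of the two before it: 2, 5, 7, 12, 19 → 31 → 50.
Column n: repeats silver → gold → diamond → bronze, so silver, gold, diamond, bronze, silver → gold → diamond.
Column k — letters move back 1 place in the alphabet: y, x, w, v, u → t → s.
Putting the parts together: 31  gold  t and then 50  diamond  s.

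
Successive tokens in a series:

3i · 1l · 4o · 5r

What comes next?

First component: each term is the sum of the two before it; 3, 1, 4, 5 → 9.
For the letter, letters move forward 3 places in the alphabet: i, l, o, r → u.
So the next token is 9u.

9u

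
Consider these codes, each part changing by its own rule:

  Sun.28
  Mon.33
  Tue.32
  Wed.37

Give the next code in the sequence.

Day — runs through the weekdays Mon→Sun: Sun, Mon, Tue, Wed → Thu.
For the second component, alternating steps +5, −1, +5, −1, …: 28, 33, 32, 37 → 36.
So the next code is Thu.36.

Thu.36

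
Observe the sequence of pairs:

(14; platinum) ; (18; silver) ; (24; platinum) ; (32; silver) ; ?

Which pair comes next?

(42; platinum)

First coordinate — differences are 4, 6, 8, … (increasing by 2 each time): 14, 18, 24, 32 → 42.
Metal: alternates platinum ↔ silver, so platinum, silver, platinum, silver → platinum.
So the next pair is (42; platinum).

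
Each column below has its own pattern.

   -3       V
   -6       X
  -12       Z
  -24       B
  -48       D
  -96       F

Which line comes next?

-192  H

First component: -3, -6, -12, -24, -48, -96 → -192 (×2 each step).
Letter: V, X, Z, B, D, F → H (letters move forward 2 places in the alphabet, wrapping Z→A).
Putting it together: -192  H.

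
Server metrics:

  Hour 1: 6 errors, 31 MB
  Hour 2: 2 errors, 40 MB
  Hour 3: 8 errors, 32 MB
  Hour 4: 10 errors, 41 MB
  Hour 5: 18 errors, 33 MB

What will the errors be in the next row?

28

Errors: 6, 2, 8, 10, 18 → 28 (each term is the sum of the two before it).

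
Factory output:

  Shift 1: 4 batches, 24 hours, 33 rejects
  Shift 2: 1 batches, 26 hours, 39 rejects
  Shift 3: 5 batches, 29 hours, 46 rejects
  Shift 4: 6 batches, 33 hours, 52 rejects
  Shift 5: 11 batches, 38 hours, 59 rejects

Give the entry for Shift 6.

17 batches, 44 hours, 65 rejects

Batches: each term is the sum of the two before it, so 4, 1, 5, 6, 11 → 17.
Hours goes 24, 26, 29, 33, 38 → 44 (differences are 2, 3, 4, … (increasing by 1 each time)).
For the rejects, alternating steps +6, +7, +6, +7, …: 33, 39, 46, 52, 59 → 65.
Putting it together: 17 batches, 44 hours, 65 rejects.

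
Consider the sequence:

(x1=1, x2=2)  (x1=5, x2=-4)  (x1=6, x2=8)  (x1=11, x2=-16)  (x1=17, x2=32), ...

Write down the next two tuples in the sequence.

X1 — each term is the sum of the two before it: 1, 5, 6, 11, 17 → 28 → 45.
For the x2, ×(-2) each step: 2, -4, 8, -16, 32 → -64 → 128.
Putting the parts together: (x1=28, x2=-64) and then (x1=45, x2=128).

(x1=28, x2=-64), (x1=45, x2=128)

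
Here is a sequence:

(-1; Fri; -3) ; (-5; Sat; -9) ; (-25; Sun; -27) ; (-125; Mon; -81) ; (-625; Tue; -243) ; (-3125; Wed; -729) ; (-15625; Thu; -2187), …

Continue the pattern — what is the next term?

(-78125; Fri; -6561)

First part — ×5 each step: -1, -5, -25, -125, -625, -3125, -15625 → -78125.
Day: runs through the weekdays Mon→Sun, so Fri, Sat, Sun, Mon, Tue, Wed, Thu → Fri.
Third part: -3, -9, -27, -81, -243, -729, -2187 → -6561 (×3 each step).
Putting it together: (-78125; Fri; -6561).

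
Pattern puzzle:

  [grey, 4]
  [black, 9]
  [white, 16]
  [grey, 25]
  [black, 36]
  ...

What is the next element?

Shade: grey, black, white, grey, black → white (repeats grey → black → white).
Second value: perfect squares: 2², 3², 4², …, so 4, 9, 16, 25, 36 → 49.
Combining the parts gives [white, 49].

[white, 49]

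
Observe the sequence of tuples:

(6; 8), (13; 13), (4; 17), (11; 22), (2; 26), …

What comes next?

First coordinate: 6, 13, 4, 11, 2 → 9 (alternating steps +7, −9, +7, −9, …).
Second coordinate — alternating steps +5, +4, +5, +4, …: 8, 13, 17, 22, 26 → 31.
Putting it together: (9; 31).

(9; 31)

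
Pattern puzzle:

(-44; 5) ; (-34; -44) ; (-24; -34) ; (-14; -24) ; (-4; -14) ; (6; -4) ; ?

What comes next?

First part — +10 each step: -44, -34, -24, -14, -4, 6 → 16.
For the second part, always the previous value of the first part: 5, -44, -34, -24, -14, -4 → 6.
Combining the parts gives (16; 6).

(16; 6)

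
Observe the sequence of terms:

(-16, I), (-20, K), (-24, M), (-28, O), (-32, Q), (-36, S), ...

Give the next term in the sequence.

(-40, U)

For the first value, −4 each step: -16, -20, -24, -28, -32, -36 → -40.
Letter: I, K, M, O, Q, S → U (letters move forward 2 places in the alphabet).
Putting it together: (-40, U).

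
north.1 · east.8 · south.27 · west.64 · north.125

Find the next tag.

Direction goes north, east, south, west, north → east (repeats north → east → south → west).
For the second component, perfect cubes: 1³, 2³, 3³, …: 1, 8, 27, 64, 125 → 216.
Putting it together: east.216.

east.216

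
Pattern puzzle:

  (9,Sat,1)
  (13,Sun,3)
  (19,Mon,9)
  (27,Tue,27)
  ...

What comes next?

First slot goes 9, 13, 19, 27 → 37 (differences are 4, 6, 8, … (increasing by 2 each time)).
Day goes Sat, Sun, Mon, Tue → Wed (runs through the weekdays Mon→Sun).
Third slot: ×3 each step, so 1, 3, 9, 27 → 81.
Putting it together: (37,Wed,81).

(37,Wed,81)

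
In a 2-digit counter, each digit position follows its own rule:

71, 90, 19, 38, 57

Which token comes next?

76

First digit: 7, 9, 1, 3, 5 → 7 (+2 each step, mod 10).
Second digit: −1 each step, mod 10; 1, 0, 9, 8, 7 → 6.
So the next token is 76.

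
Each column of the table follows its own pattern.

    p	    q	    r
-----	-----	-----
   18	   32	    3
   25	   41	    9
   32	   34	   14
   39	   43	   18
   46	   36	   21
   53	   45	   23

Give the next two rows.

60  38  24; 67  47  24

For the column p, +7 each step: 18, 25, 32, 39, 46, 53 → 60 → 67.
Column q: 32, 41, 34, 43, 36, 45 → 38 → 47 (alternating steps +9, −7, +9, −7, …).
For the column r, differences are 6, 5, 4, … (decreasing by 1 each time): 3, 9, 14, 18, 21, 23 → 24 → 24.
Putting the parts together: 60  38  24 and then 67  47  24.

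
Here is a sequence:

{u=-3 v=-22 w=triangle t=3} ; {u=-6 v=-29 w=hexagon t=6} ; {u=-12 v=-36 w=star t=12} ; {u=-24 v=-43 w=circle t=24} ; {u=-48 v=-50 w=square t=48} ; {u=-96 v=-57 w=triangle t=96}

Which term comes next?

U: -3, -6, -12, -24, -48, -96 → -192 (×2 each step).
V: -22, -29, -36, -43, -50, -57 → -64 (−7 each step).
W: repeats triangle → hexagon → star → circle → square; triangle, hexagon, star, circle, square, triangle → hexagon.
For the t, always the negative of the u: 3, 6, 12, 24, 48, 96 → 192.
Combining the parts gives {u=-192 v=-64 w=hexagon t=192}.

{u=-192 v=-64 w=hexagon t=192}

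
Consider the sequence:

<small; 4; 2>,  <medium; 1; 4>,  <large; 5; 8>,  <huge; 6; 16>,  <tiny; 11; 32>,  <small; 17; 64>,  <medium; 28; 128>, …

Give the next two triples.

<large; 45; 256>, <huge; 73; 512>

Size goes small, medium, large, huge, tiny, small, medium → large → huge (repeats small → medium → large → huge → tiny).
Second slot — each term is the sum of the two before it: 4, 1, 5, 6, 11, 17, 28 → 45 → 73.
Third slot — ×2 each step: 2, 4, 8, 16, 32, 64, 128 → 256 → 512.
Putting the parts together: <large; 45; 256> and then <huge; 73; 512>.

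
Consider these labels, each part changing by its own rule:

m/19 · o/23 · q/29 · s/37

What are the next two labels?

u/47 then w/59

Letter: m, o, q, s → u → w (letters move forward 2 places in the alphabet).
Second component: 19, 23, 29, 37 → 47 → 59 (differences are 4, 6, 8, … (increasing by 2 each time)).
So the next two labels are u/47 and w/59.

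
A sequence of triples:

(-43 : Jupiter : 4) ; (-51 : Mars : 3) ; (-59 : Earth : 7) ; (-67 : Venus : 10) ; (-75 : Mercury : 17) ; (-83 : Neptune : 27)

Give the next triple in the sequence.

(-91 : Uranus : 44)

For the first slot, −8 each step: -43, -51, -59, -67, -75, -83 → -91.
Planet: runs backward through the planets Mercury→Neptune; Jupiter, Mars, Earth, Venus, Mercury, Neptune → Uranus.
Third slot: each term is the sum of the two before it; 4, 3, 7, 10, 17, 27 → 44.
Combining the parts gives (-91 : Uranus : 44).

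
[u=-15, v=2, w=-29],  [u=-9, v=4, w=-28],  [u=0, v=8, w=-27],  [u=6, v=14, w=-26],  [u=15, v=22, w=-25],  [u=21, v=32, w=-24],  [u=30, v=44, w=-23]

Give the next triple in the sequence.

U goes -15, -9, 0, 6, 15, 21, 30 → 36 (alternating steps +6, +9, +6, +9, …).
V: differences are 2, 4, 6, … (increasing by 2 each time); 2, 4, 8, 14, 22, 32, 44 → 58.
W: +1 each step, so -29, -28, -27, -26, -25, -24, -23 → -22.
Putting it together: [u=36, v=58, w=-22].

[u=36, v=58, w=-22]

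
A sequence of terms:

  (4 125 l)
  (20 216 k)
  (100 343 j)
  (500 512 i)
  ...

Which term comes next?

For the first part, ×5 each step: 4, 20, 100, 500 → 2500.
For the second part, perfect cubes: 5³, 6³, 7³, …: 125, 216, 343, 512 → 729.
Letter: l, k, j, i → h (letters move back 1 place in the alphabet).
So the next term is (2500 729 h).

(2500 729 h)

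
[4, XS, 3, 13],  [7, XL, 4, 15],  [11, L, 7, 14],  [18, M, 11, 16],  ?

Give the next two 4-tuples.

First entry — each term is the sum of the two before it: 4, 7, 11, 18 → 29 → 47.
For the size, runs backward through clothing sizes XS→XL: XS, XL, L, M → S → XS.
For the third entry, each term is the sum of the two before it: 3, 4, 7, 11 → 18 → 29.
Fourth entry — alternating steps +2, −1, +2, −1, …: 13, 15, 14, 16 → 15 → 17.
So the next two 4-tuples are [29, S, 18, 15] and [47, XS, 29, 17].

[29, S, 18, 15], [47, XS, 29, 17]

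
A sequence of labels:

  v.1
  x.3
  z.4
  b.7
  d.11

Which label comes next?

Letter: v, x, z, b, d → f (letters move forward 2 places in the alphabet, wrapping Z→A).
For the second component, each term is the sum of the two before it: 1, 3, 4, 7, 11 → 18.
Combining the parts gives f.18.

f.18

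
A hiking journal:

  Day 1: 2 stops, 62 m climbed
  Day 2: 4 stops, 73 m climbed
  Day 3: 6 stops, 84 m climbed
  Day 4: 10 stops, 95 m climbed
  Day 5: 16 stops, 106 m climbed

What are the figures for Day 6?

26 stops, 117 m climbed

For the stops, each term is the sum of the two before it: 2, 4, 6, 10, 16 → 26.
M climbed: +11 each step, so 62, 73, 84, 95, 106 → 117.
Combining the parts gives 26 stops, 117 m climbed.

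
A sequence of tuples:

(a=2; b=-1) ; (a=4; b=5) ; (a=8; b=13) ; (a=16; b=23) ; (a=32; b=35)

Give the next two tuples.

(a=64; b=49), (a=128; b=65)

For the a, ×2 each step: 2, 4, 8, 16, 32 → 64 → 128.
B — differences are 6, 8, 10, … (increasing by 2 each time): -1, 5, 13, 23, 35 → 49 → 65.
Putting the parts together: (a=64; b=49) and then (a=128; b=65).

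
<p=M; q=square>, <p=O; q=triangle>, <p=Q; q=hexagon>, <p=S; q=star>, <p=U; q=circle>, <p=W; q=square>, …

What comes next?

P: letters move forward 2 places in the alphabet, so M, O, Q, S, U, W → Y.
Q: repeats square → triangle → hexagon → star → circle, so square, triangle, hexagon, star, circle, square → triangle.
Putting it together: <p=Y; q=triangle>.

<p=Y; q=triangle>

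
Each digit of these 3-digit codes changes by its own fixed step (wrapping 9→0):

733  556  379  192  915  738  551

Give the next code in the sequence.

374

First digit: 7, 5, 3, 1, 9, 7, 5 → 3 (−2 each step, mod 10).
Second digit: 3, 5, 7, 9, 1, 3, 5 → 7 (+2 each step, mod 10).
Third digit: +3 each step, mod 10, so 3, 6, 9, 2, 5, 8, 1 → 4.
Combining the parts gives 374.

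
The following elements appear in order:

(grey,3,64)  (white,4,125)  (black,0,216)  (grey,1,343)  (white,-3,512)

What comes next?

Shade goes grey, white, black, grey, white → black (repeats grey → white → black).
Second part: alternating steps +1, −4, +1, −4, …; 3, 4, 0, 1, -3 → -2.
For the third part, perfect cubes: 4³, 5³, 6³, …: 64, 125, 216, 343, 512 → 729.
Combining the parts gives (black,-2,729).

(black,-2,729)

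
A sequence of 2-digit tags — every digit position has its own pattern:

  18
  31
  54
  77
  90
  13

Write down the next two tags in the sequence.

36 then 59

For the first digit, +2 each step, mod 10: 1, 3, 5, 7, 9, 1 → 3 → 5.
Second digit: +3 each step, mod 10; 8, 1, 4, 7, 0, 3 → 6 → 9.
Putting the parts together: 36 and then 59.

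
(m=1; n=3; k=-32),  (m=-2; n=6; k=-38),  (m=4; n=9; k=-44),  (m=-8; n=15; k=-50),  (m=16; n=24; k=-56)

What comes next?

M: ×(-2) each step, so 1, -2, 4, -8, 16 → -32.
N: 3, 6, 9, 15, 24 → 39 (each term is the sum of the two before it).
K: -32, -38, -44, -50, -56 → -62 (−6 each step).
Combining the parts gives (m=-32; n=39; k=-62).

(m=-32; n=39; k=-62)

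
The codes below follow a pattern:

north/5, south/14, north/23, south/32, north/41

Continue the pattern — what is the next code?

Direction: alternates north ↔ south; north, south, north, south, north → south.
Second component goes 5, 14, 23, 32, 41 → 50 (+9 each step).
Combining the parts gives south/50.

south/50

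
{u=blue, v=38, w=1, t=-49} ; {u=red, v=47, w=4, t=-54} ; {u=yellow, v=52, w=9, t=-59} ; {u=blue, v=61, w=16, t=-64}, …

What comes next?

U: repeats blue → red → yellow, so blue, red, yellow, blue → red.
V: 38, 47, 52, 61 → 66 (alternating steps +9, +5, +9, +5, …).
For the w, perfect squares: 1², 2², 3², …: 1, 4, 9, 16 → 25.
T: −5 each step, so -49, -54, -59, -64 → -69.
Combining the parts gives {u=red, v=66, w=25, t=-69}.

{u=red, v=66, w=25, t=-69}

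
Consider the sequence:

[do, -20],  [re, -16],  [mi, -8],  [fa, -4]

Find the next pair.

Note: runs through the solfège scale do→ti; do, re, mi, fa → sol.
Second value: -20, -16, -8, -4 → 4 (alternating steps +4, +8, +4, +8, …).
So the next pair is [sol, 4].

[sol, 4]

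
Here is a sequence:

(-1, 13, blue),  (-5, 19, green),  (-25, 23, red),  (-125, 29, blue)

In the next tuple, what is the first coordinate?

First coordinate — ×5 each step: -1, -5, -25, -125 → -625.

-625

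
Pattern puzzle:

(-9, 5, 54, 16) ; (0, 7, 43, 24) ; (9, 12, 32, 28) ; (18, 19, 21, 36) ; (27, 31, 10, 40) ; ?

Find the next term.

First slot: +9 each step; -9, 0, 9, 18, 27 → 36.
Second slot — each term is the sum of the two before it: 5, 7, 12, 19, 31 → 50.
Third slot — −11 each step: 54, 43, 32, 21, 10 → -1.
Fourth slot: 16, 24, 28, 36, 40 → 48 (alternating steps +8, +4, +8, +4, …).
Putting it together: (36, 50, -1, 48).

(36, 50, -1, 48)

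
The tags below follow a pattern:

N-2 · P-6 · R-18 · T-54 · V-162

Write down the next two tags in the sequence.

X-486 then Z-1458

Letter: letters move forward 2 places in the alphabet; N, P, R, T, V → X → Z.
Second component: ×3 each step, so 2, 6, 18, 54, 162 → 486 → 1458.
So the next two tags are X-486 and Z-1458.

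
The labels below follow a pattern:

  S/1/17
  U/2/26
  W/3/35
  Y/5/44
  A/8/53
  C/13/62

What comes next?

E/21/71

Letter — letters move forward 2 places in the alphabet, wrapping Z→A: S, U, W, Y, A, C → E.
Second component: 1, 2, 3, 5, 8, 13 → 21 (each term is the sum of the two before it).
Third component: +9 each step; 17, 26, 35, 44, 53, 62 → 71.
Putting it together: E/21/71.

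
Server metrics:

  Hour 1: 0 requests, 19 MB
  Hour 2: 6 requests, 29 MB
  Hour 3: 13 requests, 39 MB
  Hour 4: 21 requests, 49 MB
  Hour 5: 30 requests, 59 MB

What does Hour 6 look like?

Requests: differences are 6, 7, 8, … (increasing by 1 each time); 0, 6, 13, 21, 30 → 40.
MB goes 19, 29, 39, 49, 59 → 69 (+10 each step).
So the next record is 40 requests, 69 MB.

40 requests, 69 MB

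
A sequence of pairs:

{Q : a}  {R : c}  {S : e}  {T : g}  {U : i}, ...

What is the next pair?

First letter: letters move forward 1 place in the alphabet; Q, R, S, T, U → V.
Second letter: a, c, e, g, i → k (letters move forward 2 places in the alphabet).
Putting it together: {V : k}.

{V : k}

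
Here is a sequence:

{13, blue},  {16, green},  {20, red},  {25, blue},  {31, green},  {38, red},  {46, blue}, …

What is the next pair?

{55, green}

First coordinate goes 13, 16, 20, 25, 31, 38, 46 → 55 (differences are 3, 4, 5, … (increasing by 1 each time)).
Colour: blue, green, red, blue, green, red, blue → green (repeats blue → green → red).
So the next pair is {55, green}.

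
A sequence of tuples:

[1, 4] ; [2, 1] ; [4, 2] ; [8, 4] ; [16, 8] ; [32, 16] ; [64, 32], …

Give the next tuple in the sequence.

[128, 64]

First coordinate: ×2 each step, so 1, 2, 4, 8, 16, 32, 64 → 128.
Second coordinate goes 4, 1, 2, 4, 8, 16, 32 → 64 (always the previous value of the first coordinate).
So the next tuple is [128, 64].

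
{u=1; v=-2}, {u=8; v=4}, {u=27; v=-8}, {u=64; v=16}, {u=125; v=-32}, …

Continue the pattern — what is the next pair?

For the u, perfect cubes: 1³, 2³, 3³, …: 1, 8, 27, 64, 125 → 216.
V: ×(-2) each step, so -2, 4, -8, 16, -32 → 64.
Combining the parts gives {u=216; v=64}.

{u=216; v=64}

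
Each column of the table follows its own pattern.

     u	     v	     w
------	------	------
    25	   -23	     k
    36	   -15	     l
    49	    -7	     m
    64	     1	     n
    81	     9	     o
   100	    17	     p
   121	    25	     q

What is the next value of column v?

Column v: +8 each step, so -23, -15, -7, 1, 9, 17, 25 → 33.

33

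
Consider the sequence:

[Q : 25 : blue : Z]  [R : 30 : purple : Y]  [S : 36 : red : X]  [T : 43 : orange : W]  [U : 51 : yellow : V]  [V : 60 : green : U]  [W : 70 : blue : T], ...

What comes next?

First letter — letters move forward 1 place in the alphabet: Q, R, S, T, U, V, W → X.
Second coordinate: 25, 30, 36, 43, 51, 60, 70 → 81 (differences are 5, 6, 7, … (increasing by 1 each time)).
Colour: repeats blue → purple → red → orange → yellow → green, so blue, purple, red, orange, yellow, green, blue → purple.
Second letter: letters move back 1 place in the alphabet, so Z, Y, X, W, V, U, T → S.
Combining the parts gives [X : 81 : purple : S].

[X : 81 : purple : S]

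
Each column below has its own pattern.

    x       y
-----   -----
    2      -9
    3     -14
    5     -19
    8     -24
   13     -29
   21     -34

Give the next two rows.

Column x: 2, 3, 5, 8, 13, 21 → 34 → 55 (each term is the sum of the two before it).
Column y: −5 each step, so -9, -14, -19, -24, -29, -34 → -39 → -44.
Putting the parts together: 34  -39 and then 55  -44.

34  -39; 55  -44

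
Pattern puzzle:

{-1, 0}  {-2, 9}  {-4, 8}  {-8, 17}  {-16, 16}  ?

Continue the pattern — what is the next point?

First coordinate: ×2 each step; -1, -2, -4, -8, -16 → -32.
Second coordinate: alternating steps +9, −1, +9, −1, …; 0, 9, 8, 17, 16 → 25.
Putting it together: {-32, 25}.

{-32, 25}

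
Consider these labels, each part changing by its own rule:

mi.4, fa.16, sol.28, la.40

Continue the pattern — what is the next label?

ti.52

Note goes mi, fa, sol, la → ti (runs through the solfège scale do→ti).
Second component: +12 each step, so 4, 16, 28, 40 → 52.
Combining the parts gives ti.52.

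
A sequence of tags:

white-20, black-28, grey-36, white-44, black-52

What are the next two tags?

grey-60, white-68

Shade: repeats white → black → grey, so white, black, grey, white, black → grey → white.
Second component: +8 each step, so 20, 28, 36, 44, 52 → 60 → 68.
Putting the parts together: grey-60 and then white-68.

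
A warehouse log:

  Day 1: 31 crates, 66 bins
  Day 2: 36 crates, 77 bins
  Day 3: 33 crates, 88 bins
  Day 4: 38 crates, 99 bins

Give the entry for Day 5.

Crates goes 31, 36, 33, 38 → 35 (alternating steps +5, −3, +5, −3, …).
Bins — +11 each step: 66, 77, 88, 99 → 110.
So the next line is 35 crates, 110 bins.

35 crates, 110 bins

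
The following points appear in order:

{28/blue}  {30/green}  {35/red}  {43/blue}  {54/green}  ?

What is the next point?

{68/red}

First entry — differences are 2, 5, 8, … (increasing by 3 each time): 28, 30, 35, 43, 54 → 68.
Colour: blue, green, red, blue, green → red (repeats blue → green → red).
Combining the parts gives {68/red}.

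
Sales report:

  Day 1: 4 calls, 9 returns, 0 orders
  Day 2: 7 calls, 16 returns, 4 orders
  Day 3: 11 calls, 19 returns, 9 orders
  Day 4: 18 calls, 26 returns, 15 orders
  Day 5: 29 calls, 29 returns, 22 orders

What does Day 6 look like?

Calls — each term is the sum of the two before it: 4, 7, 11, 18, 29 → 47.
Returns — alternating steps +7, +3, +7, +3, …: 9, 16, 19, 26, 29 → 36.
Orders: 0, 4, 9, 15, 22 → 30 (differences are 4, 5, 6, … (increasing by 1 each time)).
Putting it together: 47 calls, 36 returns, 30 orders.

47 calls, 36 returns, 30 orders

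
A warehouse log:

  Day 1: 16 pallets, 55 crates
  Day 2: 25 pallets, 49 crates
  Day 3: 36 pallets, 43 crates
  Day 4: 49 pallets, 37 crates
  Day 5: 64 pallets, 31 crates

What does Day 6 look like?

81 pallets, 25 crates

Pallets goes 16, 25, 36, 49, 64 → 81 (perfect squares: 4², 5², 6², …).
Crates: −6 each step, so 55, 49, 43, 37, 31 → 25.
Combining the parts gives 81 pallets, 25 crates.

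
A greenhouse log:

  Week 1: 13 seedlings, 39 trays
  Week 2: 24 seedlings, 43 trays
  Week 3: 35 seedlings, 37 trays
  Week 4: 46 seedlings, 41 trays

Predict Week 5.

57 seedlings, 35 trays

Seedlings: 13, 24, 35, 46 → 57 (+11 each step).
Trays: alternating steps +4, −6, +4, −6, …, so 39, 43, 37, 41 → 35.
So the next line is 57 seedlings, 35 trays.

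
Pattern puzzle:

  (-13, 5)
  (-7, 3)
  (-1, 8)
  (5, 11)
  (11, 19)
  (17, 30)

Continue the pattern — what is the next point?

First entry — +6 each step: -13, -7, -1, 5, 11, 17 → 23.
For the second entry, each term is the sum of the two before it: 5, 3, 8, 11, 19, 30 → 49.
So the next point is (23, 49).

(23, 49)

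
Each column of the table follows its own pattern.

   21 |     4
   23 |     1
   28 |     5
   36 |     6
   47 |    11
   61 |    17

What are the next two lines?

78  28; 98  45

First component: differences are 2, 5, 8, … (increasing by 3 each time); 21, 23, 28, 36, 47, 61 → 78 → 98.
For the second component, each term is the sum of the two before it: 4, 1, 5, 6, 11, 17 → 28 → 45.
So the next two lines are 78  28 and 98  45.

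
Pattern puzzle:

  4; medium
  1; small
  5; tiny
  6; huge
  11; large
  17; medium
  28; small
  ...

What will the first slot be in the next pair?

First slot: 4, 1, 5, 6, 11, 17, 28 → 45 (each term is the sum of the two before it).

45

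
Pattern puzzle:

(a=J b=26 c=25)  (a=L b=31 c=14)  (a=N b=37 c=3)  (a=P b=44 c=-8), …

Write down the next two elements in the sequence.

(a=R b=52 c=-19), (a=T b=61 c=-30)

A: letters move forward 2 places in the alphabet; J, L, N, P → R → T.
B: 26, 31, 37, 44 → 52 → 61 (differences are 5, 6, 7, … (increasing by 1 each time)).
C — −11 each step: 25, 14, 3, -8 → -19 → -30.
Putting the parts together: (a=R b=52 c=-19) and then (a=T b=61 c=-30).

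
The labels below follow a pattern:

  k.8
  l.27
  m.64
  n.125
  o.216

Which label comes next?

Letter: letters move forward 1 place in the alphabet, so k, l, m, n, o → p.
For the second component, perfect cubes: 2³, 3³, 4³, …: 8, 27, 64, 125, 216 → 343.
Putting it together: p.343.

p.343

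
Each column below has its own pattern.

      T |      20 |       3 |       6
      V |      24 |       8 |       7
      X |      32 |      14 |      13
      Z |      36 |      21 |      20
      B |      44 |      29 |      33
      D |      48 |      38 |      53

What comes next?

F  56  48  86

For the letter, letters move forward 2 places in the alphabet, wrapping Z→A: T, V, X, Z, B, D → F.
For the second component, alternating steps +4, +8, +4, +8, …: 20, 24, 32, 36, 44, 48 → 56.
Third component goes 3, 8, 14, 21, 29, 38 → 48 (differences are 5, 6, 7, … (increasing by 1 each time)).
Fourth component: 6, 7, 13, 20, 33, 53 → 86 (each term is the sum of the two before it).
Combining the parts gives F  56  48  86.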